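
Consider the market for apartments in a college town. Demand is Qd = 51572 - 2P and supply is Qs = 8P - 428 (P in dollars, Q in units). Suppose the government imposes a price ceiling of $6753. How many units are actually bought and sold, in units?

Equilibrium: 51572 - 2P = 8P - 428, so 52000 = 10P and P* = 5200, Q* = 41172.
Since 6753 is above P* = 5200, the ceiling does not bind and the free-market outcome prevails.

41172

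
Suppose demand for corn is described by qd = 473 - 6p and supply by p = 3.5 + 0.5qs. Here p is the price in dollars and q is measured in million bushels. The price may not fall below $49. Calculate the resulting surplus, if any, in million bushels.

Rearranging supply gives qs = 2p - 7. Equilibrium: 473 - 6p = 2p - 7, so 480 = 8p and p* = 60, q* = 113.
Since 49 is below p* = 60, the floor does not bind and the free-market outcome prevails.
Since the control does not bind, there is no surplus.

0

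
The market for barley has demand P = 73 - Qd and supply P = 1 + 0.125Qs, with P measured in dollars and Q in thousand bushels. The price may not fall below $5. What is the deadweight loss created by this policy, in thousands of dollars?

Rearranging demand gives Qd = 73 - P; rearranging supply gives Qs = 8P - 8. Equilibrium: 73 - P = 8P - 8, so 81 = 9P and P* = 9, Q* = 64.
The floor of 5 is below the equilibrium price 9, so it is not binding; the market clears at P* = 9, Q* = 64.
Since the control does not bind, no trades are prevented and deadweight loss is zero.

0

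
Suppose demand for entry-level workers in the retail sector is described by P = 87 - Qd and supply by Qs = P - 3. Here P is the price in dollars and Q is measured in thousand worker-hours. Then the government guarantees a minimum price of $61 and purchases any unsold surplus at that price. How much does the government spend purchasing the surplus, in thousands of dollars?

1952

Rearranging demand gives Qd = 87 - P. Without the control the market clears where 87 - P = P - 3, i.e. P* = 45 and Q* = 42.
Since 61 > 45, the floor is binding.
At P = 61: Qd = 87 - 61 = 26 and Qs = 61 - 3 = 58.
Surplus = Qs - Qd = 32.
Government expenditure = surplus × support price = 32 × 61 = 1952.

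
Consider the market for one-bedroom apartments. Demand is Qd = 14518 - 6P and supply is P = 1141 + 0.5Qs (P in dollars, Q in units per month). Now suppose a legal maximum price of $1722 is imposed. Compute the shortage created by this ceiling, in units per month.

Rearranging supply gives Qs = 2P - 2282. In a free market, 14518 - 6P = 2P - 2282 gives the equilibrium P* = 2100, Q* = 1918.
The ceiling of 1722 is below the equilibrium price 2100, so it binds.
At P = 1722: Qd = 14518 - 6·1722 = 4186 and Qs = 2·1722 - 2282 = 1162.
Shortage = Qd - Qs = 4186 - 1162 = 3024.

3024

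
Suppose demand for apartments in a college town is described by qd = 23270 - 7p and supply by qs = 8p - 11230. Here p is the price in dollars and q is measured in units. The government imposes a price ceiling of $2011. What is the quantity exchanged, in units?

Equilibrium: 23270 - 7p = 8p - 11230, so 34500 = 15p and p* = 2300, q* = 7170.
The ceiling of 2011 is below the equilibrium price 2300, so it binds.
At p = 2011: qd = 23270 - 7·2011 = 9193 and qs = 8·2011 - 11230 = 4858.
The quantity actually transacted is the short side, supply: 4858.

4858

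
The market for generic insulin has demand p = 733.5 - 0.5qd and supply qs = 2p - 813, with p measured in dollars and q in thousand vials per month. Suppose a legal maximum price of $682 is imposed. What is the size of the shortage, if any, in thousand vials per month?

Rearranging demand gives qd = 1467 - 2p. Without the control the market clears where 1467 - 2p = 2p - 813, i.e. p* = 570 and q* = 327.
The ceiling of 682 is above the equilibrium price 570, so it is not binding; the market clears at p* = 570, q* = 327.
Since the control does not bind, there is no shortage.

0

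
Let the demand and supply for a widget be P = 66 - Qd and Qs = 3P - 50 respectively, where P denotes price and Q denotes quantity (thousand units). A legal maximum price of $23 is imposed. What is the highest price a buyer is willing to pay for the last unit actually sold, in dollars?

47

Rearranging demand gives Qd = 66 - P. Without the control the market clears where 66 - P = 3P - 50, i.e. P* = 29 and Q* = 37.
The ceiling of 23 is below the equilibrium price 29, so it binds.
At P = 23: Qd = 66 - 23 = 43 and Qs = 3·23 - 50 = 19.
Only 19 units reach the market. On the demand curve, the marginal buyer's willingness to pay at Q = 19 is (66 - 19) = 47.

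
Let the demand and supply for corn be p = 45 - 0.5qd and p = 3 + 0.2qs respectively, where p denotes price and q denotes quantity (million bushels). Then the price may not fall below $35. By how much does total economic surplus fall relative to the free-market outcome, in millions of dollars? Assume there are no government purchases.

Rearranging demand gives qd = 90 - 2p; rearranging supply gives qs = 5p - 15. Without the control the market clears where 90 - 2p = 5p - 15, i.e. p* = 15 and q* = 60.
The floor of 35 is above the equilibrium price 15, so it binds.
At p = 35: qd = 90 - 2·35 = 20 and qs = 5·35 - 15 = 160.
Quantity traded falls to 20. At q = 20 the demand price is (90 - 20)/2 = 35 and the supply price is (15 + 20)/5 = 7.
Deadweight loss = ½ · (35 - 7) · (60 - 20) = ½ · 28 · 40 = 560.

560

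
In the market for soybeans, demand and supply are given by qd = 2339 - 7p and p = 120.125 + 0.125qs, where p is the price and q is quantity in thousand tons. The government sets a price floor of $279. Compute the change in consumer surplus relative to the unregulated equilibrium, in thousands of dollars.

Rearranging supply gives qs = 8p - 961. Without the control the market clears where 2339 - 7p = 8p - 961, i.e. p* = 220 and q* = 799.
The floor of 279 is above the equilibrium price 220, so it binds.
At p = 279: qd = 2339 - 7·279 = 386 and qs = 8·279 - 961 = 1271.
Consumer surplus without the control is ½ · (2339/7 - 220) · 799 = 638401/14.
With the floor, consumers buy 386 units at 279, so CS = ½ · (2339/7 - 279) · 386 = 74498/7.
Change in consumer surplus = 74498/7 - 638401/14 = -34957.5.

-34957.5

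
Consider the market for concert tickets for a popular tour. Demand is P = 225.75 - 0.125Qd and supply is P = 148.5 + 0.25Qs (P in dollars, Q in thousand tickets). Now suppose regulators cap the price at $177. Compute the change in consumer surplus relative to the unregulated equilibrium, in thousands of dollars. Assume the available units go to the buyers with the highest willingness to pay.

2093

Rearranging demand gives Qd = 1806 - 8P; rearranging supply gives Qs = 4P - 594. In a free market, 1806 - 8P = 4P - 594 gives the equilibrium P* = 200, Q* = 206.
Since 177 < 200, the ceiling is binding.
At P = 177: Qd = 1806 - 8·177 = 390 and Qs = 4·177 - 594 = 114.
Consumer surplus without the control is ½ · (225.75 - 200) · 206 = 2652.25.
With the ceiling, 114 units are sold at 177 (assume they go to the highest-value buyers). The demand price at Q = 114 is 211.5, so CS = ½ · [(225.75 - 177) + (211.5 - 177)] · 114 = 4745.25.
Change in consumer surplus = 4745.25 - 2652.25 = 2093.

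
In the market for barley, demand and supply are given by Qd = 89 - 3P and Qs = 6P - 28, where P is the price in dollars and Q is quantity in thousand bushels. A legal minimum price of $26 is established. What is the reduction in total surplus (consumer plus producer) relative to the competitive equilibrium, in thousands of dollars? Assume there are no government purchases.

380.25

Equilibrium: 89 - 3P = 6P - 28, so 117 = 9P and P* = 13, Q* = 50.
Because the floor (26) lies above the market-clearing price, it is binding.
At P = 26: Qd = 89 - 3·26 = 11 and Qs = 6·26 - 28 = 128.
Quantity traded falls to 11. At Q = 11 the demand price is (89 - 11)/3 = 26 and the supply price is (28 + 11)/6 = 6.5.
Deadweight loss = ½ · (26 - 6.5) · (50 - 11) = ½ · 19.5 · 39 = 380.25.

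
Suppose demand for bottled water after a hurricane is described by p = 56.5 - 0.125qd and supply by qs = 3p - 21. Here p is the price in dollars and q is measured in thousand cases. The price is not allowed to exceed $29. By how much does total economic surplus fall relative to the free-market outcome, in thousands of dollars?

404.25

Rearranging demand gives qd = 452 - 8p. Setting quantity demanded equal to quantity supplied, 452 - 8p = 3p - 21, gives p* = 43 and q* = 108.
Since 29 < 43, the ceiling is binding.
At p = 29: qd = 452 - 8·29 = 220 and qs = 3·29 - 21 = 66.
Quantity traded falls to 66. At q = 66 the demand price is (452 - 66)/8 = 48.25 and the supply price is (21 + 66)/3 = 29.
Deadweight loss = ½ · (48.25 - 29) · (108 - 66) = ½ · 19.25 · 42 = 404.25.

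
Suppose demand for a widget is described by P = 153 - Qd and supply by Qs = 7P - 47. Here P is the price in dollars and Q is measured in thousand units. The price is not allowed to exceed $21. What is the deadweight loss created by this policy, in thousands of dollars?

Rearranging demand gives Qd = 153 - P. In a free market, 153 - P = 7P - 47 gives the equilibrium P* = 25, Q* = 128.
Because the ceiling (21) lies below the market-clearing price, it is binding.
At P = 21: Qd = 153 - 21 = 132 and Qs = 7·21 - 47 = 100.
Quantity traded falls to 100. At Q = 100 the demand price is 153 - 100 = 53 and the supply price is (47 + 100)/7 = 21.
Deadweight loss = ½ · (53 - 21) · (128 - 100) = ½ · 32 · 28 = 448.

448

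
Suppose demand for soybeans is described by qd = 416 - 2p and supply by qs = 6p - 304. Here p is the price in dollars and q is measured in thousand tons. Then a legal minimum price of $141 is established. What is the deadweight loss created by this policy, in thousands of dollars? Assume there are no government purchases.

3468

Without the control the market clears where 416 - 2p = 6p - 304, i.e. p* = 90 and q* = 236.
The floor of 141 is above the equilibrium price 90, so it binds.
At p = 141: qd = 416 - 2·141 = 134 and qs = 6·141 - 304 = 542.
Quantity traded falls to 134. At q = 134 the demand price is (416 - 134)/2 = 141 and the supply price is (304 + 134)/6 = 73.
Deadweight loss = ½ · (141 - 73) · (236 - 134) = ½ · 68 · 102 = 3468.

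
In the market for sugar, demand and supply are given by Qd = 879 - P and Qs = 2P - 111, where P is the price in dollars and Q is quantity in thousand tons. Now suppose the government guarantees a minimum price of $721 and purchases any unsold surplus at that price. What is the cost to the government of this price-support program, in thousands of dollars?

Without the control the market clears where 879 - P = 2P - 111, i.e. P* = 330 and Q* = 549.
The floor of 721 is above the equilibrium price 330, so it binds.
At P = 721: Qd = 879 - 721 = 158 and Qs = 2·721 - 111 = 1331.
Surplus = Qs - Qd = 1173.
Government expenditure = surplus × support price = 1173 × 721 = 845733.

845733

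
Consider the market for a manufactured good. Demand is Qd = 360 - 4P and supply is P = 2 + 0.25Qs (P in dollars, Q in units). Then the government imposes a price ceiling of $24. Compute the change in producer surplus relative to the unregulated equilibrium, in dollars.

Rearranging supply gives Qs = 4P - 8. Equilibrium: 360 - 4P = 4P - 8, so 368 = 8P and P* = 46, Q* = 176.
Since 24 < 46, the ceiling is binding.
At P = 24: Qd = 360 - 4·24 = 264 and Qs = 4·24 - 8 = 88.
Producer surplus without the control is ½ · (46 - 2) · 176 = 3872.
With the ceiling, producers sell 88 units at 24, so PS = ½ · (24 - 2) · 88 = 968.
Change in producer surplus = 968 - 3872 = -2904.

-2904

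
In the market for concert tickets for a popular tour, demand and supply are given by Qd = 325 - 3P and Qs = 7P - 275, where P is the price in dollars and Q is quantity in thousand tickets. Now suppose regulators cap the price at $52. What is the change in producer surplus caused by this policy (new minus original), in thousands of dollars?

-936

Without the control the market clears where 325 - 3P = 7P - 275, i.e. P* = 60 and Q* = 145.
The ceiling of 52 is below the equilibrium price 60, so it binds.
At P = 52: Qd = 325 - 3·52 = 169 and Qs = 7·52 - 275 = 89.
Producer surplus without the control is ½ · (60 - 275/7) · 145 = 21025/14.
With the ceiling, producers sell 89 units at 52, so PS = ½ · (52 - 275/7) · 89 = 7921/14.
Change in producer surplus = 7921/14 - 21025/14 = -936.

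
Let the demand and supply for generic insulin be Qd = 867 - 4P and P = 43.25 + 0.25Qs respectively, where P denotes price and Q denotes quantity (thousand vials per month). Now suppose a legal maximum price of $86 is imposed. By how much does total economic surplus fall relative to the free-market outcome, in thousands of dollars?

7744

Rearranging supply gives Qs = 4P - 173. In a free market, 867 - 4P = 4P - 173 gives the equilibrium P* = 130, Q* = 347.
Since 86 < 130, the ceiling is binding.
At P = 86: Qd = 867 - 4·86 = 523 and Qs = 4·86 - 173 = 171.
Quantity traded falls to 171. At Q = 171 the demand price is (867 - 171)/4 = 174 and the supply price is (173 + 171)/4 = 86.
Deadweight loss = ½ · (174 - 86) · (347 - 171) = ½ · 88 · 176 = 7744.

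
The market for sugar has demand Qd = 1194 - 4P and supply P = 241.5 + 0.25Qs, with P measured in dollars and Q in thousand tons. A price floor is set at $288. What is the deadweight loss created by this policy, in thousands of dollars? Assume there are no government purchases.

Rearranging supply gives Qs = 4P - 966. In a free market, 1194 - 4P = 4P - 966 gives the equilibrium P* = 270, Q* = 114.
Since 288 > 270, the floor is binding.
At P = 288: Qd = 1194 - 4·288 = 42 and Qs = 4·288 - 966 = 186.
Quantity traded falls to 42. At Q = 42 the demand price is (1194 - 42)/4 = 288 and the supply price is (966 + 42)/4 = 252.
Deadweight loss = ½ · (288 - 252) · (114 - 42) = ½ · 36 · 72 = 1296.

1296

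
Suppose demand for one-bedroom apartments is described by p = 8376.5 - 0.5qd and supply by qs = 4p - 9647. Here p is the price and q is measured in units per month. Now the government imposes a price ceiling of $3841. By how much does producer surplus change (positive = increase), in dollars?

Rearranging demand gives qd = 16753 - 2p. Without the control the market clears where 16753 - 2p = 4p - 9647, i.e. p* = 4400 and q* = 7953.
Since 3841 < 4400, the ceiling is binding.
At p = 3841: qd = 16753 - 2·3841 = 9071 and qs = 4·3841 - 9647 = 5717.
Producer surplus without the control is ½ · (4400 - 2411.75) · 7953 = 7906276.125.
With the ceiling, producers sell 5717 units at 3841, so PS = ½ · (3841 - 2411.75) · 5717 = 4085511.125.
Change in producer surplus = 4085511.125 - 7906276.125 = -3820765.

-3820765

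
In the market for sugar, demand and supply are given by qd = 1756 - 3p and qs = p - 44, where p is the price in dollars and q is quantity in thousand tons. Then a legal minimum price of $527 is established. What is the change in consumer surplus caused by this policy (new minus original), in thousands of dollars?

-22368.5

Equilibrium: 1756 - 3p = p - 44, so 1800 = 4p and p* = 450, q* = 406.
Since 527 > 450, the floor is binding.
At p = 527: qd = 1756 - 3·527 = 175 and qs = 527 - 44 = 483.
Consumer surplus without the control is ½ · (1756/3 - 450) · 406 = 82418/3.
With the floor, consumers buy 175 units at 527, so CS = ½ · (1756/3 - 527) · 175 = 30625/6.
Change in consumer surplus = 30625/6 - 82418/3 = -22368.5.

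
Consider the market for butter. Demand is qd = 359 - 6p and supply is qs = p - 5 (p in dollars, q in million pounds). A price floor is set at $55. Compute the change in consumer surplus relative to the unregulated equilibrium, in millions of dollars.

-114

Setting quantity demanded equal to quantity supplied, 359 - 6p = p - 5, gives p* = 52 and q* = 47.
Since 55 > 52, the floor is binding.
At p = 55: qd = 359 - 6·55 = 29 and qs = 55 - 5 = 50.
Consumer surplus without the control is ½ · (359/6 - 52) · 47 = 2209/12.
With the floor, consumers buy 29 units at 55, so CS = ½ · (359/6 - 55) · 29 = 841/12.
Change in consumer surplus = 841/12 - 2209/12 = -114.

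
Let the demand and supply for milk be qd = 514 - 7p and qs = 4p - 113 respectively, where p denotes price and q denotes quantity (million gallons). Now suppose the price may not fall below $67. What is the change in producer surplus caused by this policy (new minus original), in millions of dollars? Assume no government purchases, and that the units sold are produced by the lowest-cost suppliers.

Without the control the market clears where 514 - 7p = 4p - 113, i.e. p* = 57 and q* = 115.
Because the floor (67) lies above the market-clearing price, it is binding.
At p = 67: qd = 514 - 7·67 = 45 and qs = 4·67 - 113 = 155.
Producer surplus without the control is ½ · (57 - 28.25) · 115 = 1653.125.
With the floor, 45 units are sold at 67. The supply price at q = 45 is 39.5, so PS = ½ · [(67 - 28.25) + (67 - 39.5)] · 45 = 1490.625.
Change in producer surplus = 1490.625 - 1653.125 = -162.5.

-162.5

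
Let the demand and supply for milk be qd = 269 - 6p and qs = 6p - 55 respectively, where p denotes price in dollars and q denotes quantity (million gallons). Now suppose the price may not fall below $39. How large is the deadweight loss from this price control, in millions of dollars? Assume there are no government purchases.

Equilibrium: 269 - 6p = 6p - 55, so 324 = 12p and p* = 27, q* = 107.
Since 39 > 27, the floor is binding.
At p = 39: qd = 269 - 6·39 = 35 and qs = 6·39 - 55 = 179.
Quantity traded falls to 35. At q = 35 the demand price is (269 - 35)/6 = 39 and the supply price is (55 + 35)/6 = 15.
Deadweight loss = ½ · (39 - 15) · (107 - 35) = ½ · 24 · 72 = 864.

864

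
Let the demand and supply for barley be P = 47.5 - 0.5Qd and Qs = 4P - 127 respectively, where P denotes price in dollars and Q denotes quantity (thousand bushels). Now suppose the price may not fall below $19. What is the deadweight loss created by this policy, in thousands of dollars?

Rearranging demand gives Qd = 95 - 2P. Without the control the market clears where 95 - 2P = 4P - 127, i.e. P* = 37 and Q* = 21.
Since 19 is below P* = 37, the floor does not bind and the free-market outcome prevails.
Since the control does not bind, no trades are prevented and deadweight loss is zero.

0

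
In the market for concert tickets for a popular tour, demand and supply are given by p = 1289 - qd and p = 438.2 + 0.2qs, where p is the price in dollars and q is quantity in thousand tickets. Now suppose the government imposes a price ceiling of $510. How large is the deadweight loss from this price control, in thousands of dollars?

Rearranging demand gives qd = 1289 - p; rearranging supply gives qs = 5p - 2191. Without the control the market clears where 1289 - p = 5p - 2191, i.e. p* = 580 and q* = 709.
The ceiling of 510 is below the equilibrium price 580, so it binds.
At p = 510: qd = 1289 - 510 = 779 and qs = 5·510 - 2191 = 359.
Quantity traded falls to 359. At q = 359 the demand price is 1289 - 359 = 930 and the supply price is (2191 + 359)/5 = 510.
Deadweight loss = ½ · (930 - 510) · (709 - 359) = ½ · 420 · 350 = 73500.

73500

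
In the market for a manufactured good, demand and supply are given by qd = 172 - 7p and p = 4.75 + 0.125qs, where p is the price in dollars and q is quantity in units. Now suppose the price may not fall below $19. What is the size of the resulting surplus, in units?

Rearranging supply gives qs = 8p - 38. In a free market, 172 - 7p = 8p - 38 gives the equilibrium p* = 14, q* = 74.
Since 19 > 14, the floor is binding.
At p = 19: qd = 172 - 7·19 = 39 and qs = 8·19 - 38 = 114.
Surplus = qs - qd = 114 - 39 = 75.

75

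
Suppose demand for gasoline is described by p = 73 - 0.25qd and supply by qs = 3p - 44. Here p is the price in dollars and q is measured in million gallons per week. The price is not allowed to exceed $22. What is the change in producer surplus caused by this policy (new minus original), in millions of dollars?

Rearranging demand gives qd = 292 - 4p. Without the control the market clears where 292 - 4p = 3p - 44, i.e. p* = 48 and q* = 100.
The ceiling of 22 is below the equilibrium price 48, so it binds.
At p = 22: qd = 292 - 4·22 = 204 and qs = 3·22 - 44 = 22.
Producer surplus without the control is ½ · (48 - 44/3) · 100 = 5000/3.
With the ceiling, producers sell 22 units at 22, so PS = ½ · (22 - 44/3) · 22 = 242/3.
Change in producer surplus = 242/3 - 5000/3 = -1586.

-1586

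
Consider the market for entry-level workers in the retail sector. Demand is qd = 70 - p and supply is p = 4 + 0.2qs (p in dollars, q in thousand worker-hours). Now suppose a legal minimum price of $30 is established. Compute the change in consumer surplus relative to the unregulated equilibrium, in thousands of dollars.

-712.5

Rearranging supply gives qs = 5p - 20. In a free market, 70 - p = 5p - 20 gives the equilibrium p* = 15, q* = 55.
The floor of 30 is above the equilibrium price 15, so it binds.
At p = 30: qd = 70 - 30 = 40 and qs = 5·30 - 20 = 130.
Consumer surplus without the control is ½ · (70 - 15) · 55 = 1512.5.
With the floor, consumers buy 40 units at 30, so CS = ½ · (70 - 30) · 40 = 800.
Change in consumer surplus = 800 - 1512.5 = -712.5.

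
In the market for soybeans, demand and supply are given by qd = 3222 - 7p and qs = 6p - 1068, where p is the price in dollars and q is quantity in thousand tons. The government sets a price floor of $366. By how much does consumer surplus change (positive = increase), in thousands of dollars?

Without the control the market clears where 3222 - 7p = 6p - 1068, i.e. p* = 330 and q* = 912.
Because the floor (366) lies above the market-clearing price, it is binding.
At p = 366: qd = 3222 - 7·366 = 660 and qs = 6·366 - 1068 = 1128.
Consumer surplus without the control is ½ · (3222/7 - 330) · 912 = 415872/7.
With the floor, consumers buy 660 units at 366, so CS = ½ · (3222/7 - 366) · 660 = 217800/7.
Change in consumer surplus = 217800/7 - 415872/7 = -28296.

-28296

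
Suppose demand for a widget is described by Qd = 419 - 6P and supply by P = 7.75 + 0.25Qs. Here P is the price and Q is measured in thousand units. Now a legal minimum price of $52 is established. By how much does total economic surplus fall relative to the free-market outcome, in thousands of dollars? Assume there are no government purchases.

367.5

Rearranging supply gives Qs = 4P - 31. In a free market, 419 - 6P = 4P - 31 gives the equilibrium P* = 45, Q* = 149.
Because the floor (52) lies above the market-clearing price, it is binding.
At P = 52: Qd = 419 - 6·52 = 107 and Qs = 4·52 - 31 = 177.
Quantity traded falls to 107. At Q = 107 the demand price is (419 - 107)/6 = 52 and the supply price is (31 + 107)/4 = 34.5.
Deadweight loss = ½ · (52 - 34.5) · (149 - 107) = ½ · 17.5 · 42 = 367.5.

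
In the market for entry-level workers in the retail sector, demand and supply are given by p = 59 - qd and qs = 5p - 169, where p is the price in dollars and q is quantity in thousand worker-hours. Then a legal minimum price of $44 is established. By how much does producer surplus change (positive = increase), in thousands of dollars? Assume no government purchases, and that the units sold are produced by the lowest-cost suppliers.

Rearranging demand gives qd = 59 - p. In a free market, 59 - p = 5p - 169 gives the equilibrium p* = 38, q* = 21.
Since 44 > 38, the floor is binding.
At p = 44: qd = 59 - 44 = 15 and qs = 5·44 - 169 = 51.
Producer surplus without the control is ½ · (38 - 33.8) · 21 = 44.1.
With the floor, 15 units are sold at 44. The supply price at q = 15 is 36.8, so PS = ½ · [(44 - 33.8) + (44 - 36.8)] · 15 = 130.5.
Change in producer surplus = 130.5 - 44.1 = 86.4.

86.4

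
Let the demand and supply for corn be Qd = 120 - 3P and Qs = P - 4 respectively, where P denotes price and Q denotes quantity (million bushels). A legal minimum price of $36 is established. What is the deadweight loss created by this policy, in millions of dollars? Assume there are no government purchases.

In a free market, 120 - 3P = P - 4 gives the equilibrium P* = 31, Q* = 27.
Because the floor (36) lies above the market-clearing price, it is binding.
At P = 36: Qd = 120 - 3·36 = 12 and Qs = 36 - 4 = 32.
Quantity traded falls to 12. At Q = 12 the demand price is (120 - 12)/3 = 36 and the supply price is 4 + 12 = 16.
Deadweight loss = ½ · (36 - 16) · (27 - 12) = ½ · 20 · 15 = 150.

150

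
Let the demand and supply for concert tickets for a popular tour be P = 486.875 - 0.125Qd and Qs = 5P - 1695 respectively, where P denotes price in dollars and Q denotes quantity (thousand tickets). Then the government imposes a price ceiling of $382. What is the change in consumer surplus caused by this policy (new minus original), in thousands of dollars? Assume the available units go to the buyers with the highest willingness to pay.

6720

Rearranging demand gives Qd = 3895 - 8P. Without the control the market clears where 3895 - 8P = 5P - 1695, i.e. P* = 430 and Q* = 455.
The ceiling of 382 is below the equilibrium price 430, so it binds.
At P = 382: Qd = 3895 - 8·382 = 839 and Qs = 5·382 - 1695 = 215.
Consumer surplus without the control is ½ · (486.875 - 430) · 455 = 12939.0625.
With the ceiling, 215 units are sold at 382 (assume they go to the highest-value buyers). The demand price at Q = 215 is 460, so CS = ½ · [(486.875 - 382) + (460 - 382)] · 215 = 19659.0625.
Change in consumer surplus = 19659.0625 - 12939.0625 = 6720.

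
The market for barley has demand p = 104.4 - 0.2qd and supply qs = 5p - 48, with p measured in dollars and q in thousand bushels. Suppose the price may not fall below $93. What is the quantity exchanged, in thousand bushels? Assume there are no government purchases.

57

Rearranging demand gives qd = 522 - 5p. Setting quantity demanded equal to quantity supplied, 522 - 5p = 5p - 48, gives p* = 57 and q* = 237.
Since 93 > 57, the floor is binding.
At p = 93: qd = 522 - 5·93 = 57 and qs = 5·93 - 48 = 417.
The quantity actually transacted is the short side, demand: 57.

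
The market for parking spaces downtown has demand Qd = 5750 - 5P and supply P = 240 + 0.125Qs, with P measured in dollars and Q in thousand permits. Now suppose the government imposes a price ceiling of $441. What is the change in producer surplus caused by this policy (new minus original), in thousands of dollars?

-328396

Rearranging supply gives Qs = 8P - 1920. In a free market, 5750 - 5P = 8P - 1920 gives the equilibrium P* = 590, Q* = 2800.
The ceiling of 441 is below the equilibrium price 590, so it binds.
At P = 441: Qd = 5750 - 5·441 = 3545 and Qs = 8·441 - 1920 = 1608.
Producer surplus without the control is ½ · (590 - 240) · 2800 = 490000.
With the ceiling, producers sell 1608 units at 441, so PS = ½ · (441 - 240) · 1608 = 161604.
Change in producer surplus = 161604 - 490000 = -328396.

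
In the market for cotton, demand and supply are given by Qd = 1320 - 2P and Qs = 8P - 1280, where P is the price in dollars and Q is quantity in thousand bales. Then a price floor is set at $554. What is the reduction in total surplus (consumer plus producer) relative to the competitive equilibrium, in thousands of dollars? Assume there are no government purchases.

Setting quantity demanded equal to quantity supplied, 1320 - 2P = 8P - 1280, gives P* = 260 and Q* = 800.
The floor of 554 is above the equilibrium price 260, so it binds.
At P = 554: Qd = 1320 - 2·554 = 212 and Qs = 8·554 - 1280 = 3152.
Quantity traded falls to 212. At Q = 212 the demand price is (1320 - 212)/2 = 554 and the supply price is (1280 + 212)/8 = 186.5.
Deadweight loss = ½ · (554 - 186.5) · (800 - 212) = ½ · 367.5 · 588 = 108045.

108045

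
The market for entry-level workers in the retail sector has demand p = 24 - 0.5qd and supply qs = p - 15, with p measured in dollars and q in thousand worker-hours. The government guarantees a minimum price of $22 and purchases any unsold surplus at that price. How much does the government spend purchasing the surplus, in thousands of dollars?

Rearranging demand gives qd = 48 - 2p. In a free market, 48 - 2p = p - 15 gives the equilibrium p* = 21, q* = 6.
Because the floor (22) lies above the market-clearing price, it is binding.
At p = 22: qd = 48 - 2·22 = 4 and qs = 22 - 15 = 7.
Surplus = qs - qd = 3.
Government expenditure = surplus × support price = 3 × 22 = 66.

66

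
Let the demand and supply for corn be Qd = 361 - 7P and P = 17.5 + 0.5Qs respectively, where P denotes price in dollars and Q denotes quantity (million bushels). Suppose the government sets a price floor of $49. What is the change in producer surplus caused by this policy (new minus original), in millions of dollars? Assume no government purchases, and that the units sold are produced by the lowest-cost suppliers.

-216.25

Rearranging supply gives Qs = 2P - 35. Equilibrium: 361 - 7P = 2P - 35, so 396 = 9P and P* = 44, Q* = 53.
Since 49 > 44, the floor is binding.
At P = 49: Qd = 361 - 7·49 = 18 and Qs = 2·49 - 35 = 63.
Producer surplus without the control is ½ · (44 - 17.5) · 53 = 702.25.
With the floor, 18 units are sold at 49. The supply price at Q = 18 is 26.5, so PS = ½ · [(49 - 17.5) + (49 - 26.5)] · 18 = 486.
Change in producer surplus = 486 - 702.25 = -216.25.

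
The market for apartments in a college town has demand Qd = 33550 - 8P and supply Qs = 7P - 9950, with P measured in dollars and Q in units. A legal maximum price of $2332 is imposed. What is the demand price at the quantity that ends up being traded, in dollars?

Setting quantity demanded equal to quantity supplied, 33550 - 8P = 7P - 9950, gives P* = 2900 and Q* = 10350.
Because the ceiling (2332) lies below the market-clearing price, it is binding.
At P = 2332: Qd = 33550 - 8·2332 = 14894 and Qs = 7·2332 - 9950 = 6374.
Only 6374 units reach the market. On the demand curve, the marginal buyer's willingness to pay at Q = 6374 is (33550 - 6374)/8 = 3397.

3397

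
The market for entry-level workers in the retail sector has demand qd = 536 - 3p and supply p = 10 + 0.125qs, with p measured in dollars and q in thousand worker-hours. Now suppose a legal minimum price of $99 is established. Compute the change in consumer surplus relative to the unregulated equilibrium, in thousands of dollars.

Rearranging supply gives qs = 8p - 80. In a free market, 536 - 3p = 8p - 80 gives the equilibrium p* = 56, q* = 368.
The floor of 99 is above the equilibrium price 56, so it binds.
At p = 99: qd = 536 - 3·99 = 239 and qs = 8·99 - 80 = 712.
Consumer surplus without the control is ½ · (536/3 - 56) · 368 = 67712/3.
With the floor, consumers buy 239 units at 99, so CS = ½ · (536/3 - 99) · 239 = 57121/6.
Change in consumer surplus = 57121/6 - 67712/3 = -13050.5.

-13050.5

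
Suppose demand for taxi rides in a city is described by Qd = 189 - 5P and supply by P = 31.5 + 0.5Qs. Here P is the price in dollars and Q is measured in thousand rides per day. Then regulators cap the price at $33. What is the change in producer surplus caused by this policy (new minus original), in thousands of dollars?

Rearranging supply gives Qs = 2P - 63. Without the control the market clears where 189 - 5P = 2P - 63, i.e. P* = 36 and Q* = 9.
The ceiling of 33 is below the equilibrium price 36, so it binds.
At P = 33: Qd = 189 - 5·33 = 24 and Qs = 2·33 - 63 = 3.
Producer surplus without the control is ½ · (36 - 31.5) · 9 = 20.25.
With the ceiling, producers sell 3 units at 33, so PS = ½ · (33 - 31.5) · 3 = 2.25.
Change in producer surplus = 2.25 - 20.25 = -18.

-18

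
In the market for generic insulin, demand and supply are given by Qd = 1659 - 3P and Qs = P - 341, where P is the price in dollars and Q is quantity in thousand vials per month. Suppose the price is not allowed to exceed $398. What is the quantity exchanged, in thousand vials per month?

Without the control the market clears where 1659 - 3P = P - 341, i.e. P* = 500 and Q* = 159.
Since 398 < 500, the ceiling is binding.
At P = 398: Qd = 1659 - 3·398 = 465 and Qs = 398 - 341 = 57.
The quantity actually transacted is the short side, supply: 57.

57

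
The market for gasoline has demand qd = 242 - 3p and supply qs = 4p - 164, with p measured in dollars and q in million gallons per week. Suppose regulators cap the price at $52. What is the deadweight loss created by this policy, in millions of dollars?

In a free market, 242 - 3p = 4p - 164 gives the equilibrium p* = 58, q* = 68.
The ceiling of 52 is below the equilibrium price 58, so it binds.
At p = 52: qd = 242 - 3·52 = 86 and qs = 4·52 - 164 = 44.
Quantity traded falls to 44. At q = 44 the demand price is (242 - 44)/3 = 66 and the supply price is (164 + 44)/4 = 52.
Deadweight loss = ½ · (66 - 52) · (68 - 44) = ½ · 14 · 24 = 168.

168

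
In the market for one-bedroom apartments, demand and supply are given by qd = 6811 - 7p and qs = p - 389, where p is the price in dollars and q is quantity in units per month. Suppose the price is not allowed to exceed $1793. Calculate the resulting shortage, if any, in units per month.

0

Equilibrium: 6811 - 7p = p - 389, so 7200 = 8p and p* = 900, q* = 511.
Since 1793 is above p* = 900, the ceiling does not bind and the free-market outcome prevails.
Since the control does not bind, there is no shortage.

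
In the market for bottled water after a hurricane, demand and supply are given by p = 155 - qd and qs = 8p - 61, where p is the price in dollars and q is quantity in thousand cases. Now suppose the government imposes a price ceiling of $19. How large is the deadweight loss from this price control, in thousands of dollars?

900

Rearranging demand gives qd = 155 - p. Setting quantity demanded equal to quantity supplied, 155 - p = 8p - 61, gives p* = 24 and q* = 131.
The ceiling of 19 is below the equilibrium price 24, so it binds.
At p = 19: qd = 155 - 19 = 136 and qs = 8·19 - 61 = 91.
Quantity traded falls to 91. At q = 91 the demand price is 155 - 91 = 64 and the supply price is (61 + 91)/8 = 19.
Deadweight loss = ½ · (64 - 19) · (131 - 91) = ½ · 45 · 40 = 900.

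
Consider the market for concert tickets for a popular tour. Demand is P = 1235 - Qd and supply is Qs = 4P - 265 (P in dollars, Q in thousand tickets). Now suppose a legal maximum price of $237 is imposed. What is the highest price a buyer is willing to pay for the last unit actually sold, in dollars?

552

Rearranging demand gives Qd = 1235 - P. In a free market, 1235 - P = 4P - 265 gives the equilibrium P* = 300, Q* = 935.
The ceiling of 237 is below the equilibrium price 300, so it binds.
At P = 237: Qd = 1235 - 237 = 998 and Qs = 4·237 - 265 = 683.
Only 683 units reach the market. On the demand curve, the marginal buyer's willingness to pay at Q = 683 is (1235 - 683) = 552.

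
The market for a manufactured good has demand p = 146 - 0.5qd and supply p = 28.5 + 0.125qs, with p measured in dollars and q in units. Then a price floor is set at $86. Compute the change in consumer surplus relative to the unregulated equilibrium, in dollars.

Rearranging demand gives qd = 292 - 2p; rearranging supply gives qs = 8p - 228. Setting quantity demanded equal to quantity supplied, 292 - 2p = 8p - 228, gives p* = 52 and q* = 188.
Since 86 > 52, the floor is binding.
At p = 86: qd = 292 - 2·86 = 120 and qs = 8·86 - 228 = 460.
Consumer surplus without the control is ½ · (146 - 52) · 188 = 8836.
With the floor, consumers buy 120 units at 86, so CS = ½ · (146 - 86) · 120 = 3600.
Change in consumer surplus = 3600 - 8836 = -5236.

-5236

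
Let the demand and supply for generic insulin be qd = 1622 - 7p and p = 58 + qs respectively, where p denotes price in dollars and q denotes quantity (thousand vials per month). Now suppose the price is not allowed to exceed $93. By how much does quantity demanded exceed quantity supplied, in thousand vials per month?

Rearranging supply gives qs = p - 58. Equilibrium: 1622 - 7p = p - 58, so 1680 = 8p and p* = 210, q* = 152.
Since 93 < 210, the ceiling is binding.
At p = 93: qd = 1622 - 7·93 = 971 and qs = 93 - 58 = 35.
Shortage = qd - qs = 971 - 35 = 936.

936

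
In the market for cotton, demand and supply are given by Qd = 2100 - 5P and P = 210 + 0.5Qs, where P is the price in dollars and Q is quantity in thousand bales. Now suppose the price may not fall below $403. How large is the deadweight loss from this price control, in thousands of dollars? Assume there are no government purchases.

16178.75

Rearranging supply gives Qs = 2P - 420. In a free market, 2100 - 5P = 2P - 420 gives the equilibrium P* = 360, Q* = 300.
Because the floor (403) lies above the market-clearing price, it is binding.
At P = 403: Qd = 2100 - 5·403 = 85 and Qs = 2·403 - 420 = 386.
Quantity traded falls to 85. At Q = 85 the demand price is (2100 - 85)/5 = 403 and the supply price is (420 + 85)/2 = 252.5.
Deadweight loss = ½ · (403 - 252.5) · (300 - 85) = ½ · 150.5 · 215 = 16178.75.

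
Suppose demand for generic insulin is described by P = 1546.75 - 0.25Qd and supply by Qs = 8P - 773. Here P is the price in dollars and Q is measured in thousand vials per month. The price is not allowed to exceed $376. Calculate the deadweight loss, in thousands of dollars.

499392

Rearranging demand gives Qd = 6187 - 4P. Setting quantity demanded equal to quantity supplied, 6187 - 4P = 8P - 773, gives P* = 580 and Q* = 3867.
Because the ceiling (376) lies below the market-clearing price, it is binding.
At P = 376: Qd = 6187 - 4·376 = 4683 and Qs = 8·376 - 773 = 2235.
Quantity traded falls to 2235. At Q = 2235 the demand price is (6187 - 2235)/4 = 988 and the supply price is (773 + 2235)/8 = 376.
Deadweight loss = ½ · (988 - 376) · (3867 - 2235) = ½ · 612 · 1632 = 499392.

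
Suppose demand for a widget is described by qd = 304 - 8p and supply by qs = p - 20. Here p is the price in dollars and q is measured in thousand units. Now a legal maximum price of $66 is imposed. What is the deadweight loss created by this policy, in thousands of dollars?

0

In a free market, 304 - 8p = p - 20 gives the equilibrium p* = 36, q* = 16.
The ceiling of 66 is above the equilibrium price 36, so it is not binding; the market clears at p* = 36, q* = 16.
Since the control does not bind, no trades are prevented and deadweight loss is zero.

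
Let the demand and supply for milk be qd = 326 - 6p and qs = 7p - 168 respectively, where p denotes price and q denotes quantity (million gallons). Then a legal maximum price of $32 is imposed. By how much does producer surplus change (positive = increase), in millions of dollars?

Equilibrium: 326 - 6p = 7p - 168, so 494 = 13p and p* = 38, q* = 98.
The ceiling of 32 is below the equilibrium price 38, so it binds.
At p = 32: qd = 326 - 6·32 = 134 and qs = 7·32 - 168 = 56.
Producer surplus without the control is ½ · (38 - 24) · 98 = 686.
With the ceiling, producers sell 56 units at 32, so PS = ½ · (32 - 24) · 56 = 224.
Change in producer surplus = 224 - 686 = -462.

-462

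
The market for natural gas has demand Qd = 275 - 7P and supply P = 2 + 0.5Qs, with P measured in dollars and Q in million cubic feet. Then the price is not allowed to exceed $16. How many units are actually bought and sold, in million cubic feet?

Rearranging supply gives Qs = 2P - 4. Without the control the market clears where 275 - 7P = 2P - 4, i.e. P* = 31 and Q* = 58.
Because the ceiling (16) lies below the market-clearing price, it is binding.
At P = 16: Qd = 275 - 7·16 = 163 and Qs = 2·16 - 4 = 28.
The quantity actually transacted is the short side, supply: 28.

28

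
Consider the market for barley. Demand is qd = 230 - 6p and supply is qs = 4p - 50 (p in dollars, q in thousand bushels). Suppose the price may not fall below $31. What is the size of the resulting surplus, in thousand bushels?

30

Without the control the market clears where 230 - 6p = 4p - 50, i.e. p* = 28 and q* = 62.
The floor of 31 is above the equilibrium price 28, so it binds.
At p = 31: qd = 230 - 6·31 = 44 and qs = 4·31 - 50 = 74.
Surplus = qs - qd = 74 - 44 = 30.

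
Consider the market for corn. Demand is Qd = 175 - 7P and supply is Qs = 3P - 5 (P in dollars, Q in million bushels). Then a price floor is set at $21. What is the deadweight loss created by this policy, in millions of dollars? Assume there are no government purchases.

In a free market, 175 - 7P = 3P - 5 gives the equilibrium P* = 18, Q* = 49.
The floor of 21 is above the equilibrium price 18, so it binds.
At P = 21: Qd = 175 - 7·21 = 28 and Qs = 3·21 - 5 = 58.
Quantity traded falls to 28. At Q = 28 the demand price is (175 - 28)/7 = 21 and the supply price is (5 + 28)/3 = 11.
Deadweight loss = ½ · (21 - 11) · (49 - 28) = ½ · 10 · 21 = 105.

105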